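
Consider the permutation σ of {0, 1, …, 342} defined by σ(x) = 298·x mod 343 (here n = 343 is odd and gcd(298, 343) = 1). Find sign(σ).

Trace 74: π^k(74) = [74, 100, 302, 130, 324, 169, 284] for k=0..6.
π_298 has 7 disjoint cycles with lengths [147, 147, 21, 21, 3, 3, 1] on {0,…,342}.
With 7 cycles on 343 points, sign = (−1)^{343−7} = +1.
Check: (298/343) = +1 by Zolotarev.

+1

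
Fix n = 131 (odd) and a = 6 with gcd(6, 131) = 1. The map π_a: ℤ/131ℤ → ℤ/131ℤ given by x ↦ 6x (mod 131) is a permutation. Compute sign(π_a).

Trace 125: π^k(125) = [125, 95, 46, 14, 84, 111, 11] for k=0..6.
π_6 has 2 disjoint cycles with lengths [130, 1] on {0,…,130}.
With 2 cycles on 131 points, sign = (−1)^{131−2} = -1.
The Jacobi symbol (6|131) = -1 (Zolotarev) agrees.

-1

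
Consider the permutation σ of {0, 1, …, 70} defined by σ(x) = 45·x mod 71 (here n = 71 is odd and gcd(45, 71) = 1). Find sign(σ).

Start at x=45: 45 → 37 → 32 → 20 → 48 → 30 → 1 → 45 (one orbit).
Cycle type of π: 7×10 + 1; total 11 cycles.
n − c = 71 − 11 = 60; sign = (−1)^60 = +1.
Via Zolotarev, sign(π_{45}) = (45|71) = +1.

+1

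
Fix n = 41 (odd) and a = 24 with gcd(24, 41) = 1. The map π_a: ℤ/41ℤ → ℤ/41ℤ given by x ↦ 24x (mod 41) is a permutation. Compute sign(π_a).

-1

Orbit of 12 under x↦24x: [12, 1, 24, 2, 7, 4, 14]… (length divides ord_41(24)).
The orbit structure of x ↦ 24x mod 41: 2 orbits of sizes [40, 1].
n − c = 41 − 2 = 39; sign = (−1)^39 = -1.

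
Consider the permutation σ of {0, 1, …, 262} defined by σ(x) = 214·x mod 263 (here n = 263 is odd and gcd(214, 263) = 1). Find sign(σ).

-1

Trace 220: π^k(220) = [220, 3, 116, 102, 262, 49, 229] for k=0..6.
2 cycles of lengths [262, 1].
sign(π) = (−1)^{n − #cycles} = (−1)^{263−2} = (−1)^261 = -1.
(214|263)_J = -1 (Zolotarev's lemma cross-check).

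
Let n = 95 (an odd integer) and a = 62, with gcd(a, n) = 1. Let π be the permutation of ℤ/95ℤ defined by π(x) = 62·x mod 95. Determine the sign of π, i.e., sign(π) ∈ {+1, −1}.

-1

Trace 11: π^k(11) = [11, 17, 9, 83, 16, 42, 39] for k=0..6.
The orbit structure of x ↦ 62x mod 95: 6 orbits of sizes [36, 36, 9, 9, 4, 1].
With 6 cycles on 95 points, sign = (−1)^{95−6} = -1.
Zolotarev: (62|95) = -1, matching the cycle-count sign.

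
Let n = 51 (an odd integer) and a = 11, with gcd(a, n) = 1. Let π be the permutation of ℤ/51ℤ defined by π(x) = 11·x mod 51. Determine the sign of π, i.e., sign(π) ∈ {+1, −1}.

+1

Trace 20: π^k(20) = [20, 16, 23, 49, 29, 13, 41] for k=0..6.
5 cycles of lengths [16, 16, 16, 2, 1].
sign(π) = (−1)^{n − #cycles} = (−1)^{51−5} = (−1)^46 = +1.
Zolotarev: (11|51) = +1, matching the cycle-count sign.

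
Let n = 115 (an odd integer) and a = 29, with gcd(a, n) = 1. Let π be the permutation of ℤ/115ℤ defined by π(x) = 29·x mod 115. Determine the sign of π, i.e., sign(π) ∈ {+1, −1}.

Start at x=49: 49 → 41 → 39 → 96 → 24 → 6 → 59 → … (one orbit).
Cycle lengths of π_29 on ℤ/115ℤ: [22, 22, 22, 22, 11, 11, 2, 2, 1]; 9 cycles in total.
sign(π) = (−1)^{n − #cycles} = (−1)^{115−9} = (−1)^106 = +1.
Check: (29/115) = +1 by Zolotarev.

+1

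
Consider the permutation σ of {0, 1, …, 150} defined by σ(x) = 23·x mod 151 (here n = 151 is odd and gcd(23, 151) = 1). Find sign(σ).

Orbit of 76 under x↦23x: [76, 87, 38, 119, 19, 135, 85]… (length divides ord_151(23)).
Decompose π into cycles: lengths [30, 30, 30, 30, 30, 1] (6 cycles, including the fixed point 0).
Σ(ℓ_i−1) = 151−6 = 145; sign = (−1)^145 = -1.
Via Zolotarev, sign(π_{23}) = (23|151) = -1.

-1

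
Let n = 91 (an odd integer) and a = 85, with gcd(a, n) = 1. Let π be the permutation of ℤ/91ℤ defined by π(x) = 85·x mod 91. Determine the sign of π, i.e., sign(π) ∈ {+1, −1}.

-1

Trace 64: π^k(64) = [64, 71, 29, 8, 43, 15, 1] for k=0..6.
Decompose π into cycles: lengths [12, 12, 12, 12, 12, 12, 12, 1, 1, 1, 1, 1, 1, 1] (14 cycles, including the fixed point 0).
Σ(ℓ_i−1) = 91−14 = 77; sign = (−1)^77 = -1.
The Jacobi symbol (85|91) = -1 (Zolotarev) agrees.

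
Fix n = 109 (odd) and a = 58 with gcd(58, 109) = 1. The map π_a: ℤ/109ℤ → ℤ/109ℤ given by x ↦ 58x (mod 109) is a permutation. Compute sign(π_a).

-1

Start at x=34: 34 → 10 → 35 → 68 → 20 → 70 → 27 → … (one orbit).
π_58 has 2 disjoint cycles with lengths [108, 1] on {0,…,108}.
Σ(ℓ_i−1) = 109−2 = 107; sign = (−1)^107 = -1.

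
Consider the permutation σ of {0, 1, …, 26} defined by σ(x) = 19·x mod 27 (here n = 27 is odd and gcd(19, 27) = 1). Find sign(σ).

Start at x=1: 1 → 19 → 10 → 1 (one orbit).
The orbit structure of x ↦ 19x mod 27: 15 orbits of sizes [3, 3, 3, 3, 3, 3, 1, 1, 1, 1, 1, 1, 1, 1, 1].
15 cycles on 27: each ℓ→(−1)^(ℓ−1), product (−1)^12 = +1.

+1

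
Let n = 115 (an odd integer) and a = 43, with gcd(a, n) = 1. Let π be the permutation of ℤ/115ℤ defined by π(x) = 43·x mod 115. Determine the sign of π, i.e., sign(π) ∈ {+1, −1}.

+1

Start at x=49: 49 → 37 → 96 → 103 → 59 → 7 → 71 → … (one orbit).
Cycle lengths of π_43 on ℤ/115ℤ: [44, 44, 22, 4, 1]; 5 cycles in total.
sign(π) = (−1)^{n − #cycles} = (−1)^{115−5} = (−1)^110 = +1.
Via Zolotarev, sign(π_{43}) = (43|115) = +1.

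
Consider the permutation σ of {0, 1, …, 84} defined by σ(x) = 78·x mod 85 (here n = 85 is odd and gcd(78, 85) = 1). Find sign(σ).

+1

Trace 58: π^k(58) = [58, 19, 37, 81, 28, 59, 12] for k=0..6.
Decompose π into cycles: lengths [16, 16, 16, 16, 16, 4, 1] (7 cycles, including the fixed point 0).
sign(π) = (−1)^{n − #cycles} = (−1)^{85−7} = (−1)^78 = +1.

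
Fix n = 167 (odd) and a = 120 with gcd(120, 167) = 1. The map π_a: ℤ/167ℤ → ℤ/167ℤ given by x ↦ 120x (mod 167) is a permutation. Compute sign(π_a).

-1

Start at x=166: 166 → 47 → 129 → 116 → 59 → 66 → 71 → … (one orbit).
Decompose π into cycles: lengths [166, 1] (2 cycles, including the fixed point 0).
2 cycles on 167: each ℓ→(−1)^(ℓ−1), product (−1)^165 = -1.
(120|167)_J = -1 (Zolotarev's lemma cross-check).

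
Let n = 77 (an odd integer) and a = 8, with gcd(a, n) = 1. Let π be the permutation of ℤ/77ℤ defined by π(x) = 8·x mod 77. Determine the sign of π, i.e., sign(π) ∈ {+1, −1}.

-1

Orbit of 36 under x↦8x: [36, 57, 71, 29, 1, 8, 64]… (length divides ord_77(8)).
Cycle type of π: 10×7 + 1×7; total 14 cycles.
With 14 cycles on 77 points, sign = (−1)^{77−14} = -1.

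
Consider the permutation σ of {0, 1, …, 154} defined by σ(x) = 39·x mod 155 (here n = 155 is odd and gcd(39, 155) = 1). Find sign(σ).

+1

Orbit of 4 under x↦39x: [4, 1, 39, 126, 109, 66, 94]… (length divides ord_155(39)).
Cycle type of π: 10×12 + 5×6 + 2×2 + 1; total 21 cycles.
sign(π) = (−1)^{n − #cycles} = (−1)^{155−21} = (−1)^134 = +1.
Via Zolotarev, sign(π_{39}) = (39|155) = +1.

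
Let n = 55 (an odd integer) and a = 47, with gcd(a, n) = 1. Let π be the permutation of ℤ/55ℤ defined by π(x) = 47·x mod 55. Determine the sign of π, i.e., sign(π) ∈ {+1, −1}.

Start at x=23: 23 → 36 → 42 → 49 → 48 → 1 → 47 → … (one orbit).
6 cycles of lengths [20, 20, 5, 5, 4, 1].
sign(π) = (−1)^{n − #cycles} = (−1)^{55−6} = (−1)^49 = -1.

-1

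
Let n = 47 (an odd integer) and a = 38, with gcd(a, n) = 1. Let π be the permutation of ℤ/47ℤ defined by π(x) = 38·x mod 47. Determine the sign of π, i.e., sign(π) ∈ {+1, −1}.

-1

Orbit of 22 under x↦38x: [22, 37, 43, 36, 5, 2, 29]… (length divides ord_47(38)).
The orbit structure of x ↦ 38x mod 47: 2 orbits of sizes [46, 1].
47 − 2 = 45 transpositions; sign(π) = (−1)^45 = -1.
(38|47)_J = -1 (Zolotarev's lemma cross-check).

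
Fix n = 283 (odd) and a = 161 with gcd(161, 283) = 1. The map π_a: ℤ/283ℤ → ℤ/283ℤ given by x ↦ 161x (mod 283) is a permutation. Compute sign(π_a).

+1

Start at x=199: 199 → 60 → 38 → 175 → 158 → 251 → 225 → … (one orbit).
7 cycles of lengths [47, 47, 47, 47, 47, 47, 1].
sign(π) = (−1)^{n − #cycles} = (−1)^{283−7} = (−1)^276 = +1.
Via Zolotarev, sign(π_{161}) = (161|283) = +1.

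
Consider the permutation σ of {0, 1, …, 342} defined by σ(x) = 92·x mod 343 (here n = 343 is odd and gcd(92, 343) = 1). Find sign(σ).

Start at x=337: 337 → 134 → 323 → 218 → 162 → 155 → 197 → … (one orbit).
19 cycles of lengths [49, 49, 49, 49, 49, 49, 7, 7, 7, 7, 7, 7, 1, 1, 1, 1, 1, 1, 1].
With 19 cycles on 343 points, sign = (−1)^{343−19} = +1.
Check: (92/343) = +1 by Zolotarev.

+1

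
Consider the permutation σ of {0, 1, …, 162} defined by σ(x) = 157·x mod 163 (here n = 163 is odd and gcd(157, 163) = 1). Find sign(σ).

-1

Trace 102: π^k(102) = [102, 40, 86, 136, 162, 6, 127] for k=0..6.
Cycle type of π: 54×3 + 1; total 4 cycles.
With 4 cycles on 163 points, sign = (−1)^{163−4} = -1.
(157|163)_J = -1 (Zolotarev's lemma cross-check).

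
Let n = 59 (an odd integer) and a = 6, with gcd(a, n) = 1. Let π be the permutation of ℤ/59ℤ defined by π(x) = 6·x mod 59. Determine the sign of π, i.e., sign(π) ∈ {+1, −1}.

Trace 17: π^k(17) = [17, 43, 22, 14, 25, 32, 15] for k=0..6.
π_6 has 2 disjoint cycles with lengths [58, 1] on {0,…,58}.
With 2 cycles on 59 points, sign = (−1)^{59−2} = -1.
Check: (6/59) = -1 by Zolotarev.

-1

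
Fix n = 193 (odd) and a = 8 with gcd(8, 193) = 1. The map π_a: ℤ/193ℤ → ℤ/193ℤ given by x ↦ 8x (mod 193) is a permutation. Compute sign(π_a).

+1

Start at x=23: 23 → 184 → 121 → 3 → 24 → 192 → 185 → … (one orbit).
Cycle type of π: 32×6 + 1; total 7 cycles.
Σ(ℓ_i−1) = 193−7 = 186; sign = (−1)^186 = +1.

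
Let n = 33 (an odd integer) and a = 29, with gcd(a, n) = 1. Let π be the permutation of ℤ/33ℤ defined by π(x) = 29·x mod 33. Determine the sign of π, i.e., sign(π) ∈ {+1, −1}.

Start at x=25: 25 → 32 → 4 → 17 → 31 → 8 → 1 → … (one orbit).
Cycle lengths of π_29 on ℤ/33ℤ: [10, 10, 10, 2, 1]; 5 cycles in total.
Σ(ℓ_i−1) = 33−5 = 28; sign = (−1)^28 = +1.
Check: (29/33) = +1 by Zolotarev.

+1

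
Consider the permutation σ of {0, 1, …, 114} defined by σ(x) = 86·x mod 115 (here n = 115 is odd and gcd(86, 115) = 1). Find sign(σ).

-1

Orbit of 111 under x↦86x: [111, 1, 86, 36, 106, 31, 21]… (length divides ord_115(86)).
π_86 has 10 disjoint cycles with lengths [22, 22, 22, 22, 22, 1, 1, 1, 1, 1] on {0,…,114}.
sign(π) = (−1)^{n − #cycles} = (−1)^{115−10} = (−1)^105 = -1.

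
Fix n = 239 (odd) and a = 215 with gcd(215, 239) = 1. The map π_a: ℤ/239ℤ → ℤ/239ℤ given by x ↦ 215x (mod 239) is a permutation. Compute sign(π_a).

Orbit of 195 under x↦215x: [195, 100, 229, 1, 215, 98, 38]… (length divides ord_239(215)).
Decompose π into cycles: lengths [14, 14, 14, 14, 14, 14, 14, 14, 14, 14, 14, 14, 14, 14, 14, 14, 14, 1] (18 cycles, including the fixed point 0).
239 − 18 = 221 transpositions; sign(π) = (−1)^221 = -1.
Check: (215/239) = -1 by Zolotarev.

-1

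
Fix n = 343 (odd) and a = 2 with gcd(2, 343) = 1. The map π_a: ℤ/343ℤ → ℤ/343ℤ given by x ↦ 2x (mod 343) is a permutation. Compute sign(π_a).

+1

Orbit of 225 under x↦2x: [225, 107, 214, 85, 170, 340, 337]… (length divides ord_343(2)).
7 cycles of lengths [147, 147, 21, 21, 3, 3, 1].
343 − 7 = 336 transpositions; sign(π) = (−1)^336 = +1.
Zolotarev: (2|343) = +1, matching the cycle-count sign.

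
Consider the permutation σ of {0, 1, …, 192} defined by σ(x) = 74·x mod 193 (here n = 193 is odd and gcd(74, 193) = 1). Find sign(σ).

Start at x=182: 182 → 151 → 173 → 64 → 104 → 169 → 154 → … (one orbit).
Cycle type of π: 64×3 + 1; total 4 cycles.
With 4 cycles on 193 points, sign = (−1)^{193−4} = -1.
(74|193)_J = -1 (Zolotarev's lemma cross-check).

-1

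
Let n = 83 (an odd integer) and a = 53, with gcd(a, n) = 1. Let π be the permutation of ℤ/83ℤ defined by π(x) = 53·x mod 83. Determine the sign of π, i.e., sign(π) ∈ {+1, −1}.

Trace 68: π^k(68) = [68, 35, 29, 43, 38, 22, 4] for k=0..6.
Cycle lengths of π_53 on ℤ/83ℤ: [82, 1]; 2 cycles in total.
With 2 cycles on 83 points, sign = (−1)^{83−2} = -1.
Check: (53/83) = -1 by Zolotarev.

-1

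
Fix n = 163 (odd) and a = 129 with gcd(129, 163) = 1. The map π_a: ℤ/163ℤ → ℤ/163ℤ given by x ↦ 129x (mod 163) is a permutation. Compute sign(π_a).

Start at x=162: 162 → 34 → 148 → 21 → 101 → 152 → 48 → … (one orbit).
Decompose π into cycles: lengths [162, 1] (2 cycles, including the fixed point 0).
n − c = 163 − 2 = 161; sign = (−1)^161 = -1.

-1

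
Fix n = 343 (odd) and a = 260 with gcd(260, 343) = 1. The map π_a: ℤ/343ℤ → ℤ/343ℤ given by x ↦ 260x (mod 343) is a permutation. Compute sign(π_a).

+1

Trace 169: π^k(169) = [169, 36, 99, 15, 127, 92, 253] for k=0..6.
The orbit structure of x ↦ 260x mod 343: 19 orbits of sizes [49, 49, 49, 49, 49, 49, 7, 7, 7, 7, 7, 7, 1, 1, 1, 1, 1, 1, 1].
Σ(ℓ_i−1) = 343−19 = 324; sign = (−1)^324 = +1.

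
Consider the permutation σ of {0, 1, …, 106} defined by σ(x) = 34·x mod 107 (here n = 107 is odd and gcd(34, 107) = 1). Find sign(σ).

+1

Orbit of 49 under x↦34x: [49, 61, 41, 3, 102, 44, 105]… (length divides ord_107(34)).
3 cycles of lengths [53, 53, 1].
n − c = 107 − 3 = 104; sign = (−1)^104 = +1.
Via Zolotarev, sign(π_{34}) = (34|107) = +1.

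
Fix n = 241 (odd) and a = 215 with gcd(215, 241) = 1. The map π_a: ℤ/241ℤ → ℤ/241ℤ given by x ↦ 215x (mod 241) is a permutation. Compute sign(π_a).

Orbit of 154 under x↦215x: [154, 93, 233, 208, 135, 105, 162]… (length divides ord_241(215)).
Decompose π into cycles: lengths [80, 80, 80, 1] (4 cycles, including the fixed point 0).
4 cycles on 241: each ℓ→(−1)^(ℓ−1), product (−1)^237 = -1.
(215|241)_J = -1 (Zolotarev's lemma cross-check).

-1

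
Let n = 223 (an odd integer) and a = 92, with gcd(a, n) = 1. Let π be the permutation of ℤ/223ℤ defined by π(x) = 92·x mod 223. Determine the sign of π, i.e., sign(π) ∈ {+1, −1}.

-1

Orbit of 121 under x↦92x: [121, 205, 128, 180, 58, 207, 89]… (length divides ord_223(92)).
π_92 has 2 disjoint cycles with lengths [222, 1] on {0,…,222}.
n − c = 223 − 2 = 221; sign = (−1)^221 = -1.
Check: (92/223) = -1 by Zolotarev.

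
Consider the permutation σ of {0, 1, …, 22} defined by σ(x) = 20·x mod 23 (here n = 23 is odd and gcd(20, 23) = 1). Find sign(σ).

Orbit of 6 under x↦20x: [6, 5, 8, 22, 3, 14, 4]… (length divides ord_23(20)).
2 cycles of lengths [22, 1].
sign(π) = (−1)^{n − #cycles} = (−1)^{23−2} = (−1)^21 = -1.
Zolotarev: (20|23) = -1, matching the cycle-count sign.

-1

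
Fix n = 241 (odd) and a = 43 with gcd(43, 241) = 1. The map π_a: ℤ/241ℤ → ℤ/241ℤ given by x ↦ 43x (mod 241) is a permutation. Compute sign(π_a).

-1

Start at x=154: 154 → 115 → 125 → 73 → 6 → 17 → 8 → … (one orbit).
The orbit structure of x ↦ 43x mod 241: 4 orbits of sizes [80, 80, 80, 1].
With 4 cycles on 241 points, sign = (−1)^{241−4} = -1.
(43|241)_J = -1 (Zolotarev's lemma cross-check).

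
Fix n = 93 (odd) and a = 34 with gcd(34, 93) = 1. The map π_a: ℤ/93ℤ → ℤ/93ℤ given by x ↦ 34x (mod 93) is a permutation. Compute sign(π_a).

Trace 73: π^k(73) = [73, 64, 37, 49, 85, 7, 52] for k=0..6.
Decompose π into cycles: lengths [30, 30, 30, 1, 1, 1] (6 cycles, including the fixed point 0).
n − c = 93 − 6 = 87; sign = (−1)^87 = -1.

-1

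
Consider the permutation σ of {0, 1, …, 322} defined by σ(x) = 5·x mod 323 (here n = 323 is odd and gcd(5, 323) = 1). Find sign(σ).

-1

Trace 310: π^k(310) = [310, 258, 321, 313, 273, 73, 42] for k=0..6.
Cycle lengths of π_5 on ℤ/323ℤ: [144, 144, 16, 9, 9, 1]; 6 cycles in total.
Σ(ℓ_i−1) = 323−6 = 317; sign = (−1)^317 = -1.
Check: (5/323) = -1 by Zolotarev.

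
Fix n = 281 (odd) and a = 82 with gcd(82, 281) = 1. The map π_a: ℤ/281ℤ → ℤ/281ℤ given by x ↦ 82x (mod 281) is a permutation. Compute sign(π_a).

-1

Orbit of 32 under x↦82x: [32, 95, 203, 67, 155, 65, 272]… (length divides ord_281(82)).
Decompose π into cycles: lengths [280, 1] (2 cycles, including the fixed point 0).
281 − 2 = 279 transpositions; sign(π) = (−1)^279 = -1.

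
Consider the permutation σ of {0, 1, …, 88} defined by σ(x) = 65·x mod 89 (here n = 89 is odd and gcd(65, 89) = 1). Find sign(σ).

Orbit of 77 under x↦65x: [77, 21, 30, 81, 14, 20, 54]… (length divides ord_89(65)).
Cycle lengths of π_65 on ℤ/89ℤ: [88, 1]; 2 cycles in total.
With 2 cycles on 89 points, sign = (−1)^{89−2} = -1.
(65|89)_J = -1 (Zolotarev's lemma cross-check).

-1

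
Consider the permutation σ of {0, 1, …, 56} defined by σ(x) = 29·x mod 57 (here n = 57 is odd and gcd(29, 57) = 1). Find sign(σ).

Orbit of 8 under x↦29x: [8, 4, 2, 1, 29, 43, 50]… (length divides ord_57(29)).
Decompose π into cycles: lengths [18, 18, 18, 2, 1] (5 cycles, including the fixed point 0).
n − c = 57 − 5 = 52; sign = (−1)^52 = +1.
Zolotarev: (29|57) = +1, matching the cycle-count sign.

+1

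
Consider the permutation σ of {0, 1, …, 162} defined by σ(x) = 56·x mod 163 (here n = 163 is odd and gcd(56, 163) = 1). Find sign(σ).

+1

Start at x=100: 100 → 58 → 151 → 143 → 21 → 35 → 4 → … (one orbit).
The orbit structure of x ↦ 56x mod 163: 3 orbits of sizes [81, 81, 1].
Σ(ℓ_i−1) = 163−3 = 160; sign = (−1)^160 = +1.
Zolotarev: (56|163) = +1, matching the cycle-count sign.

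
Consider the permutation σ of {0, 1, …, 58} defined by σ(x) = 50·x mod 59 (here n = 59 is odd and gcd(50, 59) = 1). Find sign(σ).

Trace 51: π^k(51) = [51, 13, 1, 50, 22, 38, 12] for k=0..6.
The orbit structure of x ↦ 50x mod 59: 2 orbits of sizes [58, 1].
n − c = 59 − 2 = 57; sign = (−1)^57 = -1.
The Jacobi symbol (50|59) = -1 (Zolotarev) agrees.

-1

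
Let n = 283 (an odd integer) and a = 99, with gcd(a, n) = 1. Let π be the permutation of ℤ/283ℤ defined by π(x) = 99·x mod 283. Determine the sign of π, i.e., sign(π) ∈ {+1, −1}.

Trace 161: π^k(161) = [161, 91, 236, 158, 77, 265, 199] for k=0..6.
π_99 has 3 disjoint cycles with lengths [141, 141, 1] on {0,…,282}.
n − c = 283 − 3 = 280; sign = (−1)^280 = +1.

+1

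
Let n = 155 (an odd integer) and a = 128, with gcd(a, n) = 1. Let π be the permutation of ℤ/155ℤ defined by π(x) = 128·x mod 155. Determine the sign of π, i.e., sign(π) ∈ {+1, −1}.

-1

Trace 64: π^k(64) = [64, 132, 1, 128, 109, 2, 101] for k=0..6.
The orbit structure of x ↦ 128x mod 155: 14 orbits of sizes [20, 20, 20, 20, 20, 20, 5, 5, 5, 5, 5, 5, 4, 1].
sign(π) = (−1)^{n − #cycles} = (−1)^{155−14} = (−1)^141 = -1.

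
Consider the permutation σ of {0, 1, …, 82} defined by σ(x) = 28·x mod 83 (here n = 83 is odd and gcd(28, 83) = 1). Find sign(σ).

Start at x=7: 7 → 30 → 10 → 31 → 38 → 68 → 78 → … (one orbit).
π_28 has 3 disjoint cycles with lengths [41, 41, 1] on {0,…,82}.
sign(π) = (−1)^{n − #cycles} = (−1)^{83−3} = (−1)^80 = +1.
The Jacobi symbol (28|83) = +1 (Zolotarev) agrees.

+1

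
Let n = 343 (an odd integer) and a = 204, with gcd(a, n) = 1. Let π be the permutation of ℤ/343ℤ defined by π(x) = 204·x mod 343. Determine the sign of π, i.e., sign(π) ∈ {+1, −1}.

+1

Start at x=169: 169 → 176 → 232 → 337 → 148 → 8 → 260 → … (one orbit).
19 cycles of lengths [49, 49, 49, 49, 49, 49, 7, 7, 7, 7, 7, 7, 1, 1, 1, 1, 1, 1, 1].
19 cycles on 343: each ℓ→(−1)^(ℓ−1), product (−1)^324 = +1.
Zolotarev: (204|343) = +1, matching the cycle-count sign.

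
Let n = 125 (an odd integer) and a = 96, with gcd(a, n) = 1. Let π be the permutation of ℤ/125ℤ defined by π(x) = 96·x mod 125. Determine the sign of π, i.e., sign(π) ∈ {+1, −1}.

+1

Start at x=111: 111 → 31 → 101 → 71 → 66 → 86 → 6 → … (one orbit).
Decompose π into cycles: lengths [25, 25, 25, 25, 5, 5, 5, 5, 1, 1, 1, 1, 1] (13 cycles, including the fixed point 0).
Σ(ℓ_i−1) = 125−13 = 112; sign = (−1)^112 = +1.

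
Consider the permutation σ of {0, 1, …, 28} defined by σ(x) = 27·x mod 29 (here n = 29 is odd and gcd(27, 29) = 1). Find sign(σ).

Trace 5: π^k(5) = [5, 19, 20, 18, 22, 14, 1] for k=0..6.
π_27 has 2 disjoint cycles with lengths [28, 1] on {0,…,28}.
Σ(ℓ_i−1) = 29−2 = 27; sign = (−1)^27 = -1.

-1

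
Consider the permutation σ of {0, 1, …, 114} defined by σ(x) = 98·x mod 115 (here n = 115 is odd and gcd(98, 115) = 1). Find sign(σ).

Orbit of 54 under x↦98x: [54, 2, 81, 3, 64, 62, 96]… (length divides ord_115(98)).
Cycle type of π: 44×2 + 11×2 + 4 + 1; total 6 cycles.
6 cycles on 115: each ℓ→(−1)^(ℓ−1), product (−1)^109 = -1.
(98|115)_J = -1 (Zolotarev's lemma cross-check).

-1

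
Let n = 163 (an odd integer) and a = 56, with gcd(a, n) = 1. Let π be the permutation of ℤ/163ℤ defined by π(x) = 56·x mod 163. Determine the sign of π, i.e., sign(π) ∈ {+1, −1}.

+1

Start at x=85: 85 → 33 → 55 → 146 → 26 → 152 → 36 → … (one orbit).
Decompose π into cycles: lengths [81, 81, 1] (3 cycles, including the fixed point 0).
3 cycles on 163: each ℓ→(−1)^(ℓ−1), product (−1)^160 = +1.
Check: (56/163) = +1 by Zolotarev.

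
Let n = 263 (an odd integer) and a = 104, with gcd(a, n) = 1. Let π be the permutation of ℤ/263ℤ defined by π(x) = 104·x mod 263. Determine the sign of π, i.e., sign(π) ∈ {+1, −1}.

Orbit of 233 under x↦104x: [233, 36, 62, 136, 205, 17, 190]… (length divides ord_263(104)).
π_104 has 3 disjoint cycles with lengths [131, 131, 1] on {0,…,262}.
Σ(ℓ_i−1) = 263−3 = 260; sign = (−1)^260 = +1.
The Jacobi symbol (104|263) = +1 (Zolotarev) agrees.

+1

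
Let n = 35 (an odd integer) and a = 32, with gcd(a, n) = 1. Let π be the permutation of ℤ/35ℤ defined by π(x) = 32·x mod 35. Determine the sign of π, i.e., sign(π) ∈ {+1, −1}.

Orbit of 4 under x↦32x: [4, 23, 1, 32, 9, 8, 11]… (length divides ord_35(32)).
Cycle lengths of π_32 on ℤ/35ℤ: [12, 12, 4, 3, 3, 1]; 6 cycles in total.
n − c = 35 − 6 = 29; sign = (−1)^29 = -1.
Zolotarev: (32|35) = -1, matching the cycle-count sign.

-1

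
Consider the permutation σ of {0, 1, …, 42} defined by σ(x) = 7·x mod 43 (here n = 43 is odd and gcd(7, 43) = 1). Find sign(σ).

Orbit of 7 under x↦7x: [7, 6, 42, 36, 37, 1]… (length divides ord_43(7)).
Cycle lengths of π_7 on ℤ/43ℤ: [6, 6, 6, 6, 6, 6, 6, 1]; 8 cycles in total.
43 − 8 = 35 transpositions; sign(π) = (−1)^35 = -1.

-1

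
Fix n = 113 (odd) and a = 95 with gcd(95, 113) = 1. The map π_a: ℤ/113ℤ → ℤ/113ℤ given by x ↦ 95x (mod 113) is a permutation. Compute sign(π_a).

+1

Orbit of 44 under x↦95x: [44, 112, 18, 15, 69, 1, 95]… (length divides ord_113(95)).
The orbit structure of x ↦ 95x mod 113: 15 orbits of sizes [8, 8, 8, 8, 8, 8, 8, 8, 8, 8, 8, 8, 8, 8, 1].
15 cycles on 113: each ℓ→(−1)^(ℓ−1), product (−1)^98 = +1.
Via Zolotarev, sign(π_{95}) = (95|113) = +1.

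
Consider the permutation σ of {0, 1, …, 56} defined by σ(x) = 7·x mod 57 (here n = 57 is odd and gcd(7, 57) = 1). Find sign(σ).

+1

Trace 1: π^k(1) = [1, 7, 49] for k=0..2.
Decompose π into cycles: lengths [3, 3, 3, 3, 3, 3, 3, 3, 3, 3, 3, 3, 3, 3, 3, 3, 3, 3, 1, 1, 1] (21 cycles, including the fixed point 0).
Σ(ℓ_i−1) = 57−21 = 36; sign = (−1)^36 = +1.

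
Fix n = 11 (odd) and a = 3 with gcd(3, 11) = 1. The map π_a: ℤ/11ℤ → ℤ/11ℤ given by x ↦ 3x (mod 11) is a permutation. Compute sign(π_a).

+1

Orbit of 5 under x↦3x: [5, 4, 1, 3, 9]… (length divides ord_11(3)).
Cycle lengths of π_3 on ℤ/11ℤ: [5, 5, 1]; 3 cycles in total.
Σ(ℓ_i−1) = 11−3 = 8; sign = (−1)^8 = +1.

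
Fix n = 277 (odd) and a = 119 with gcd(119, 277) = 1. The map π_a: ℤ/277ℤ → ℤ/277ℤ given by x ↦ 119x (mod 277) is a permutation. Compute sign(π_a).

-1

Orbit of 130 under x↦119x: [130, 235, 265, 234, 146, 200, 255]… (length divides ord_277(119)).
Decompose π into cycles: lengths [276, 1] (2 cycles, including the fixed point 0).
With 2 cycles on 277 points, sign = (−1)^{277−2} = -1.
The Jacobi symbol (119|277) = -1 (Zolotarev) agrees.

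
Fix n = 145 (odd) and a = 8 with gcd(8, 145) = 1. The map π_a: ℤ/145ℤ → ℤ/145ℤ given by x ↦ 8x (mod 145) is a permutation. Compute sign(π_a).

+1

Trace 16: π^k(16) = [16, 128, 9, 72, 141, 113, 34] for k=0..6.
The orbit structure of x ↦ 8x mod 145: 7 orbits of sizes [28, 28, 28, 28, 28, 4, 1].
sign(π) = (−1)^{n − #cycles} = (−1)^{145−7} = (−1)^138 = +1.
Via Zolotarev, sign(π_{8}) = (8|145) = +1.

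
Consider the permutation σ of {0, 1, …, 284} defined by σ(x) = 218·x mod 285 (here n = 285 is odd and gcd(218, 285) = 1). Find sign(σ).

Orbit of 121 under x↦218x: [121, 158, 244, 182, 61, 188, 229]… (length divides ord_285(218)).
Cycle type of π: 36×6 + 18×2 + 9×2 + 4×3 + 2 + 1; total 15 cycles.
n − c = 285 − 15 = 270; sign = (−1)^270 = +1.

+1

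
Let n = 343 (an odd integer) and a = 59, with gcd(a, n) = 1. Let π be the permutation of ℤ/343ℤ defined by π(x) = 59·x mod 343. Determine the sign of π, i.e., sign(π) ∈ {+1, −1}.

Trace 137: π^k(137) = [137, 194, 127, 290, 303, 41, 18] for k=0..6.
Decompose π into cycles: lengths [294, 42, 6, 1] (4 cycles, including the fixed point 0).
4 cycles on 343: each ℓ→(−1)^(ℓ−1), product (−1)^339 = -1.

-1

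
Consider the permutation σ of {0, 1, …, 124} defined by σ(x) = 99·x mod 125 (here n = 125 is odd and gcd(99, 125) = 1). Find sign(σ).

+1

Start at x=101: 101 → 124 → 26 → 74 → 76 → 24 → 1 → … (one orbit).
The orbit structure of x ↦ 99x mod 125: 23 orbits of sizes [10, 10, 10, 10, 10, 10, 10, 10, 10, 10, 2, 2, 2, 2, 2, 2, 2, 2, 2, 2, 2, 2, 1].
125 − 23 = 102 transpositions; sign(π) = (−1)^102 = +1.
Zolotarev: (99|125) = +1, matching the cycle-count sign.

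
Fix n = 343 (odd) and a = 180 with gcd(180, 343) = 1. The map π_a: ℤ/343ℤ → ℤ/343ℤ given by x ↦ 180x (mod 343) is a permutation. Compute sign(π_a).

Start at x=2: 2 → 17 → 316 → 285 → 193 → 97 → 310 → … (one orbit).
Cycle lengths of π_180 on ℤ/343ℤ: [294, 42, 6, 1]; 4 cycles in total.
sign(π) = (−1)^{n − #cycles} = (−1)^{343−4} = (−1)^339 = -1.
The Jacobi symbol (180|343) = -1 (Zolotarev) agrees.

-1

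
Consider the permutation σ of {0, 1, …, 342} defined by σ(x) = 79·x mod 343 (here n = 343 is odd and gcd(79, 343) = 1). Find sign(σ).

Start at x=50: 50 → 177 → 263 → 197 → 128 → 165 → 1 → … (one orbit).
The orbit structure of x ↦ 79x mod 343: 31 orbits of sizes [21, 21, 21, 21, 21, 21, 21, 21, 21, 21, 21, 21, 21, 21, 3, 3, 3, 3, 3, 3, 3, 3, 3, 3, 3, 3, 3, 3, 3, 3, 1].
343 − 31 = 312 transpositions; sign(π) = (−1)^312 = +1.
Check: (79/343) = +1 by Zolotarev.

+1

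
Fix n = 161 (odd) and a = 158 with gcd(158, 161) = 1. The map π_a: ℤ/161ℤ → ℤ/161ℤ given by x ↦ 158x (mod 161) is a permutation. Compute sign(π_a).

-1

Start at x=156: 156 → 15 → 116 → 135 → 78 → 88 → 58 → … (one orbit).
π_158 has 6 disjoint cycles with lengths [66, 66, 22, 3, 3, 1] on {0,…,160}.
n − c = 161 − 6 = 155; sign = (−1)^155 = -1.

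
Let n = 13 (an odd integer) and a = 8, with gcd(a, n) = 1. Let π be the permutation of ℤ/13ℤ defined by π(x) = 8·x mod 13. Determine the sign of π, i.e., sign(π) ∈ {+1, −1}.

-1

Trace 8: π^k(8) = [8, 12, 5, 1] for k=0..3.
Cycle type of π: 4×3 + 1; total 4 cycles.
4 cycles on 13: each ℓ→(−1)^(ℓ−1), product (−1)^9 = -1.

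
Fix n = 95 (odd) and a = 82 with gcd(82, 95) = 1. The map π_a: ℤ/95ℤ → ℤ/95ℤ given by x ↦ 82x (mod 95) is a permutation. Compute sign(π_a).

Start at x=11: 11 → 47 → 54 → 58 → 6 → 17 → 64 → … (one orbit).
Cycle lengths of π_82 on ℤ/95ℤ: [36, 36, 9, 9, 4, 1]; 6 cycles in total.
sign(π) = (−1)^{n − #cycles} = (−1)^{95−6} = (−1)^89 = -1.

-1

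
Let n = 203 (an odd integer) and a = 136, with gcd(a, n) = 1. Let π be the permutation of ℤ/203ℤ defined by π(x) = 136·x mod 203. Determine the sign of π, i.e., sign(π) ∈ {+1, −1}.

Start at x=54: 54 → 36 → 24 → 16 → 146 → 165 → 110 → … (one orbit).
Decompose π into cycles: lengths [42, 42, 42, 42, 7, 7, 7, 7, 6, 1] (10 cycles, including the fixed point 0).
n − c = 203 − 10 = 193; sign = (−1)^193 = -1.

-1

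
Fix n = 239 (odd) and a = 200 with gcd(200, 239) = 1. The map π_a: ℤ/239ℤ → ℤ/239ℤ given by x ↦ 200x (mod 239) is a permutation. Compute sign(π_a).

Start at x=80: 80 → 226 → 29 → 64 → 133 → 71 → 99 → … (one orbit).
Decompose π into cycles: lengths [119, 119, 1] (3 cycles, including the fixed point 0).
3 cycles on 239: each ℓ→(−1)^(ℓ−1), product (−1)^236 = +1.
Via Zolotarev, sign(π_{200}) = (200|239) = +1.

+1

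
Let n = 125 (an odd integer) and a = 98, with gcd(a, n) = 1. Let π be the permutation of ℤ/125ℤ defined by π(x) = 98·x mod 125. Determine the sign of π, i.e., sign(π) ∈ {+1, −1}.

-1

Orbit of 93 under x↦98x: [93, 114, 47, 106, 13, 24, 102]… (length divides ord_125(98)).
Cycle lengths of π_98 on ℤ/125ℤ: [100, 20, 4, 1]; 4 cycles in total.
Σ(ℓ_i−1) = 125−4 = 121; sign = (−1)^121 = -1.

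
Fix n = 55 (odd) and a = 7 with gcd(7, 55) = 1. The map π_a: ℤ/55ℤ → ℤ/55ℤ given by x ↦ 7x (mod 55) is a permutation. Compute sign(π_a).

Start at x=4: 4 → 28 → 31 → 52 → 34 → 18 → 16 → … (one orbit).
Decompose π into cycles: lengths [20, 20, 10, 4, 1] (5 cycles, including the fixed point 0).
With 5 cycles on 55 points, sign = (−1)^{55−5} = +1.
Check: (7/55) = +1 by Zolotarev.

+1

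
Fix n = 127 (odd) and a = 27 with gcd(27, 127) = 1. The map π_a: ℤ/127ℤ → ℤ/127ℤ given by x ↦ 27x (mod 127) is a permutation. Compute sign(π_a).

Orbit of 40 under x↦27x: [40, 64, 77, 47, 126, 100, 33]… (length divides ord_127(27)).
The orbit structure of x ↦ 27x mod 127: 4 orbits of sizes [42, 42, 42, 1].
n − c = 127 − 4 = 123; sign = (−1)^123 = -1.

-1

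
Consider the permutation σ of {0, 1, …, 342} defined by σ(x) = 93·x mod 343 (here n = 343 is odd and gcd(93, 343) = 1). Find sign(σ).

+1

Start at x=240: 240 → 25 → 267 → 135 → 207 → 43 → 226 → … (one orbit).
Decompose π into cycles: lengths [147, 147, 21, 21, 3, 3, 1] (7 cycles, including the fixed point 0).
With 7 cycles on 343 points, sign = (−1)^{343−7} = +1.
Zolotarev: (93|343) = +1, matching the cycle-count sign.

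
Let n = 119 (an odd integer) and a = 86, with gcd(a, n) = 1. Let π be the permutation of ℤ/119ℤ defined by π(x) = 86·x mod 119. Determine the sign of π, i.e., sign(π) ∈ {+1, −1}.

+1

Orbit of 18 under x↦86x: [18, 1, 86]… (length divides ord_119(86)).
Cycle lengths of π_86 on ℤ/119ℤ: [3, 3, 3, 3, 3, 3, 3, 3, 3, 3, 3, 3, 3, 3, 3, 3, 3, 3, 3, 3, 3, 3, 3, 3, 3, 3, 3, 3, 3, 3, 3, 3, 3, 3, 1, 1, 1, 1, 1, 1, 1, 1, 1, 1, 1, 1, 1, 1, 1, 1, 1]; 51 cycles in total.
With 51 cycles on 119 points, sign = (−1)^{119−51} = +1.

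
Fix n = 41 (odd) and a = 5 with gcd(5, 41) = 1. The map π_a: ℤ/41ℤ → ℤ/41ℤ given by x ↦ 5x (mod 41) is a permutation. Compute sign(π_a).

Orbit of 16 under x↦5x: [16, 39, 31, 32, 37, 21, 23]… (length divides ord_41(5)).
Cycle type of π: 20×2 + 1; total 3 cycles.
With 3 cycles on 41 points, sign = (−1)^{41−3} = +1.

+1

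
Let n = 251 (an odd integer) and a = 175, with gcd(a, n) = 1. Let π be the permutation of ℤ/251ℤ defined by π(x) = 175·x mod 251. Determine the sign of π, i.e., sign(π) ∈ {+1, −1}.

+1

Start at x=23: 23 → 9 → 69 → 27 → 207 → 81 → 119 → … (one orbit).
Cycle type of π: 125×2 + 1; total 3 cycles.
n − c = 251 − 3 = 248; sign = (−1)^248 = +1.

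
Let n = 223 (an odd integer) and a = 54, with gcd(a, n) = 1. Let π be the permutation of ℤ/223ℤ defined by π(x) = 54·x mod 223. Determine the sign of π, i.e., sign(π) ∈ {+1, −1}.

Trace 15: π^k(15) = [15, 141, 32, 167, 98, 163, 105] for k=0..6.
The orbit structure of x ↦ 54x mod 223: 4 orbits of sizes [74, 74, 74, 1].
4 cycles on 223: each ℓ→(−1)^(ℓ−1), product (−1)^219 = -1.

-1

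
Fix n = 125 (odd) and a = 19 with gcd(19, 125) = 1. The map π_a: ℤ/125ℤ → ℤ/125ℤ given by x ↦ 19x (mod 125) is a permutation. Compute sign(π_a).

Trace 111: π^k(111) = [111, 109, 71, 99, 6, 114, 41] for k=0..6.
Decompose π into cycles: lengths [50, 50, 10, 10, 2, 2, 1] (7 cycles, including the fixed point 0).
7 cycles on 125: each ℓ→(−1)^(ℓ−1), product (−1)^118 = +1.

+1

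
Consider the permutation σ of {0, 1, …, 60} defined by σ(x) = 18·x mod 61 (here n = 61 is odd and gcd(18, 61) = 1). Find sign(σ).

Trace 28: π^k(28) = [28, 16, 44, 60, 43, 42, 24] for k=0..6.
The orbit structure of x ↦ 18x mod 61: 2 orbits of sizes [60, 1].
61 − 2 = 59 transpositions; sign(π) = (−1)^59 = -1.
The Jacobi symbol (18|61) = -1 (Zolotarev) agrees.

-1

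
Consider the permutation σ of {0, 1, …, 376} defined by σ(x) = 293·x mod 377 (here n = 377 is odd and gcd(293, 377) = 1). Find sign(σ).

Start at x=72: 72 → 361 → 213 → 204 → 206 → 38 → 201 → … (one orbit).
Cycle type of π: 84×4 + 28 + 12 + 1; total 7 cycles.
Σ(ℓ_i−1) = 377−7 = 370; sign = (−1)^370 = +1.
Check: (293/377) = +1 by Zolotarev.

+1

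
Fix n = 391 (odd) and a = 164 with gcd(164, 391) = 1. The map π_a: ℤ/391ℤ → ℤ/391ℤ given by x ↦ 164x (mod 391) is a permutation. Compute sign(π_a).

-1

Orbit of 36 under x↦164x: [36, 39, 140, 282, 110, 54, 254]… (length divides ord_391(164)).
The orbit structure of x ↦ 164x mod 391: 6 orbits of sizes [176, 176, 16, 11, 11, 1].
With 6 cycles on 391 points, sign = (−1)^{391−6} = -1.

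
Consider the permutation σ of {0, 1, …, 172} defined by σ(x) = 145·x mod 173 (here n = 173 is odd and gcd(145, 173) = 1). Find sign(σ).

-1

Trace 138: π^k(138) = [138, 115, 67, 27, 109, 62, 167] for k=0..6.
The orbit structure of x ↦ 145x mod 173: 2 orbits of sizes [172, 1].
n − c = 173 − 2 = 171; sign = (−1)^171 = -1.
(145|173)_J = -1 (Zolotarev's lemma cross-check).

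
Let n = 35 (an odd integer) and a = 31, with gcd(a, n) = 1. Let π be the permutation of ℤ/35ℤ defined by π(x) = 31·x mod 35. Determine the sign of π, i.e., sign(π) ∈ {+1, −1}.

Orbit of 16 under x↦31x: [16, 6, 11, 26, 1, 31]… (length divides ord_35(31)).
Cycle type of π: 6×5 + 1×5; total 10 cycles.
With 10 cycles on 35 points, sign = (−1)^{35−10} = -1.

-1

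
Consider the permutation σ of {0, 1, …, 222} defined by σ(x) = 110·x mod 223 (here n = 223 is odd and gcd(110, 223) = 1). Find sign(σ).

+1

Start at x=109: 109 → 171 → 78 → 106 → 64 → 127 → 144 → … (one orbit).
Cycle type of π: 111×2 + 1; total 3 cycles.
3 cycles on 223: each ℓ→(−1)^(ℓ−1), product (−1)^220 = +1.
(110|223)_J = +1 (Zolotarev's lemma cross-check).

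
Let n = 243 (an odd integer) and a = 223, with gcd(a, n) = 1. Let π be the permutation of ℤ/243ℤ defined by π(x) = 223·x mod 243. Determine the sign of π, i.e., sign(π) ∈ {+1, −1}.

+1

Orbit of 25 under x↦223x: [25, 229, 37, 232, 220, 217, 34]… (length divides ord_243(223)).
Decompose π into cycles: lengths [81, 81, 27, 27, 9, 9, 3, 3, 1, 1, 1] (11 cycles, including the fixed point 0).
With 11 cycles on 243 points, sign = (−1)^{243−11} = +1.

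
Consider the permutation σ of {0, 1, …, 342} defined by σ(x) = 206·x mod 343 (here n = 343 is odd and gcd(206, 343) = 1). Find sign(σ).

Start at x=265: 265 → 53 → 285 → 57 → 80 → 16 → 209 → … (one orbit).
4 cycles of lengths [294, 42, 6, 1].
343 − 4 = 339 transpositions; sign(π) = (−1)^339 = -1.

-1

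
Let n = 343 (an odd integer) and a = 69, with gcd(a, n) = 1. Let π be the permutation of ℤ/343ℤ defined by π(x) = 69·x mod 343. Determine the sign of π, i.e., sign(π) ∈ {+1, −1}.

-1

Trace 134: π^k(134) = [134, 328, 337, 272, 246, 167, 204] for k=0..6.
10 cycles of lengths [98, 98, 98, 14, 14, 14, 2, 2, 2, 1].
10 cycles on 343: each ℓ→(−1)^(ℓ−1), product (−1)^333 = -1.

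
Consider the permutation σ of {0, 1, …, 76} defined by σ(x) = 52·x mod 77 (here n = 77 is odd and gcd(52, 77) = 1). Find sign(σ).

Orbit of 13 under x↦52x: [13, 60, 40, 1, 52, 9, 6]… (length divides ord_77(52)).
Cycle lengths of π_52 on ℤ/77ℤ: [30, 30, 10, 6, 1]; 5 cycles in total.
5 cycles on 77: each ℓ→(−1)^(ℓ−1), product (−1)^72 = +1.
Via Zolotarev, sign(π_{52}) = (52|77) = +1.

+1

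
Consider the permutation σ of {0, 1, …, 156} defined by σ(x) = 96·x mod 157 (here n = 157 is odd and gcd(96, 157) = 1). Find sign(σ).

-1

Orbit of 33 under x↦96x: [33, 28, 19, 97, 49, 151, 52]… (length divides ord_157(96)).
Decompose π into cycles: lengths [156, 1] (2 cycles, including the fixed point 0).
2 cycles on 157: each ℓ→(−1)^(ℓ−1), product (−1)^155 = -1.
(96|157)_J = -1 (Zolotarev's lemma cross-check).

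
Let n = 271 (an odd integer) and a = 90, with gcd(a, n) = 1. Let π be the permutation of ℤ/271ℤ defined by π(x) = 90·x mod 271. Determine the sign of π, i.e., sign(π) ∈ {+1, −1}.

Trace 242: π^k(242) = [242, 100, 57, 252, 187, 28, 81] for k=0..6.
Decompose π into cycles: lengths [15, 15, 15, 15, 15, 15, 15, 15, 15, 15, 15, 15, 15, 15, 15, 15, 15, 15, 1] (19 cycles, including the fixed point 0).
n − c = 271 − 19 = 252; sign = (−1)^252 = +1.

+1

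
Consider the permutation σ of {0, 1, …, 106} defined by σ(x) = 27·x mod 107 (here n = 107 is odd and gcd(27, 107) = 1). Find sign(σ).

Orbit of 13 under x↦27x: [13, 30, 61, 42, 64, 16, 4]… (length divides ord_107(27)).
Cycle lengths of π_27 on ℤ/107ℤ: [53, 53, 1]; 3 cycles in total.
3 cycles on 107: each ℓ→(−1)^(ℓ−1), product (−1)^104 = +1.

+1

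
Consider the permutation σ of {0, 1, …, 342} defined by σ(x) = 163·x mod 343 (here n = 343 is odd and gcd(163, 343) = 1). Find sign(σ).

Orbit of 121 under x↦163x: [121, 172, 253, 79, 186, 134, 233]… (length divides ord_343(163)).
π_163 has 7 disjoint cycles with lengths [147, 147, 21, 21, 3, 3, 1] on {0,…,342}.
With 7 cycles on 343 points, sign = (−1)^{343−7} = +1.
Check: (163/343) = +1 by Zolotarev.

+1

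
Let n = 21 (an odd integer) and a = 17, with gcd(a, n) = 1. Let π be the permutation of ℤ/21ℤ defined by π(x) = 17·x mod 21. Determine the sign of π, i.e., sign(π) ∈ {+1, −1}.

+1

Orbit of 5 under x↦17x: [5, 1, 17, 16, 20, 4]… (length divides ord_21(17)).
The orbit structure of x ↦ 17x mod 21: 5 orbits of sizes [6, 6, 6, 2, 1].
sign(π) = (−1)^{n − #cycles} = (−1)^{21−5} = (−1)^16 = +1.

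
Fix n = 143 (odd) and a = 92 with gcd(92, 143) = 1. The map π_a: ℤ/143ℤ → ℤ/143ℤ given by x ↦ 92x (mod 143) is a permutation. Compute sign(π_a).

Start at x=92: 92 → 27 → 53 → 14 → 1 → 92 (one orbit).
The orbit structure of x ↦ 92x mod 143: 39 orbits of sizes [5, 5, 5, 5, 5, 5, 5, 5, 5, 5, 5, 5, 5, 5, 5, 5, 5, 5, 5, 5, 5, 5, 5, 5, 5, 5, 1, 1, 1, 1, 1, 1, 1, 1, 1, 1, 1, 1, 1].
With 39 cycles on 143 points, sign = (−1)^{143−39} = +1.

+1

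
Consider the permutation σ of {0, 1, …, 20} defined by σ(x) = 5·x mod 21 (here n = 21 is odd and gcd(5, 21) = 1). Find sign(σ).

+1

Trace 16: π^k(16) = [16, 17, 1, 5, 4, 20] for k=0..5.
5 cycles of lengths [6, 6, 6, 2, 1].
5 cycles on 21: each ℓ→(−1)^(ℓ−1), product (−1)^16 = +1.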